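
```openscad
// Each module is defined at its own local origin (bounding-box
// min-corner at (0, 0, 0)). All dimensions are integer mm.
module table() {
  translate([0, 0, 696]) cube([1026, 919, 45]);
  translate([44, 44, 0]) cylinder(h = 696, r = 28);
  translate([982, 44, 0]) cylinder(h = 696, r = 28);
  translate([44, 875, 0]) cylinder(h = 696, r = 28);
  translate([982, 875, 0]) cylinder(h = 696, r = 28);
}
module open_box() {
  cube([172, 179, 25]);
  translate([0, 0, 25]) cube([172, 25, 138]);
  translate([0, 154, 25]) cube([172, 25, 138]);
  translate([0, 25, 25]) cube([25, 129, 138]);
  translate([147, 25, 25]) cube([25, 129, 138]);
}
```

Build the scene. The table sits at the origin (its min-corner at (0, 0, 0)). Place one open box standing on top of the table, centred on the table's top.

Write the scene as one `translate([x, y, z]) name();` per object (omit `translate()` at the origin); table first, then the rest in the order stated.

table();
translate([427, 370, 741]) open_box();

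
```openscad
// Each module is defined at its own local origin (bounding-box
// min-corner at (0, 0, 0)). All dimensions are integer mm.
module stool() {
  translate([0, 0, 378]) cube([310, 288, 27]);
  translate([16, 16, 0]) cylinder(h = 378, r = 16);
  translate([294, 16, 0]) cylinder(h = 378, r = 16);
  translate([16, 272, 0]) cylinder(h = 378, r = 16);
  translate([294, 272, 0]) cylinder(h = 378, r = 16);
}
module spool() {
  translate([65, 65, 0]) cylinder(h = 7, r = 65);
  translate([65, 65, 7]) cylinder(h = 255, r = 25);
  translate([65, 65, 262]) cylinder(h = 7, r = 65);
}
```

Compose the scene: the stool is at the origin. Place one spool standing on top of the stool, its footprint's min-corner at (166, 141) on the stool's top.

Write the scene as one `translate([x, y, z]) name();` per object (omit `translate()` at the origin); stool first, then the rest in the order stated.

stool();
translate([166, 141, 405]) spool();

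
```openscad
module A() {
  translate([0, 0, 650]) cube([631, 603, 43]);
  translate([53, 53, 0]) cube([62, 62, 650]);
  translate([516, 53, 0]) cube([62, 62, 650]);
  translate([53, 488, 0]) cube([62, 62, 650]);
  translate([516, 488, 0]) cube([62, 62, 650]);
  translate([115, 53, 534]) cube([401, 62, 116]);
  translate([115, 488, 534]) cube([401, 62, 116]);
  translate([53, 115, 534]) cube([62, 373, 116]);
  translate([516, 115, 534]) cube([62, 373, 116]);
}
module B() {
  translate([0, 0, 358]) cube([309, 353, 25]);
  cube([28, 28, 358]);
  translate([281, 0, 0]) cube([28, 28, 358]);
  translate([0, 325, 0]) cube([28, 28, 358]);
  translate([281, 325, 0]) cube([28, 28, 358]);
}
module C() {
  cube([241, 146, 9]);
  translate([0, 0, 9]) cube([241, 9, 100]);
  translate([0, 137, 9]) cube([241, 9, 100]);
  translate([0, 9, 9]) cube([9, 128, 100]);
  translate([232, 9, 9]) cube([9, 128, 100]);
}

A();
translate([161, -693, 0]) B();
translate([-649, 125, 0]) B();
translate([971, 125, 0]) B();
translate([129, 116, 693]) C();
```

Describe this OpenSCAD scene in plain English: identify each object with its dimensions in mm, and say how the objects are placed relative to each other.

A is a rectangular dining table. The top is 631×603×43 mm with its upper surface at z = 693 mm. It stands on four 62×62 mm square legs, each inset 53 mm from the nearest pair of top edges, running from the floor to the underside of the top. Four apron rails, 62 mm thick and 116 mm tall, run between adjacent legs with their top edges flush with the underside of the top and their outer faces flush with the legs' outer faces.

B is a four-legged stool. The seat is 309×353 mm, 25 mm thick, top at z = 383 mm. It stands on four square legs, each 28×28 mm in cross-section, from z = 0 to the seat underside, each flush with a corner of the seat.

C is an open-topped rectangular box: outside dimensions 241×146×109 mm, with a uniform wall and base thickness of 9 mm. The base is a full 241×146 slab on the floor; four walls sit on top of the base. The front and back walls (the −y and +y sides) span the full width; the two side walls fit between them.

Three stools sit around the table at the −y, −x, +x sides. The open box is on top of the table.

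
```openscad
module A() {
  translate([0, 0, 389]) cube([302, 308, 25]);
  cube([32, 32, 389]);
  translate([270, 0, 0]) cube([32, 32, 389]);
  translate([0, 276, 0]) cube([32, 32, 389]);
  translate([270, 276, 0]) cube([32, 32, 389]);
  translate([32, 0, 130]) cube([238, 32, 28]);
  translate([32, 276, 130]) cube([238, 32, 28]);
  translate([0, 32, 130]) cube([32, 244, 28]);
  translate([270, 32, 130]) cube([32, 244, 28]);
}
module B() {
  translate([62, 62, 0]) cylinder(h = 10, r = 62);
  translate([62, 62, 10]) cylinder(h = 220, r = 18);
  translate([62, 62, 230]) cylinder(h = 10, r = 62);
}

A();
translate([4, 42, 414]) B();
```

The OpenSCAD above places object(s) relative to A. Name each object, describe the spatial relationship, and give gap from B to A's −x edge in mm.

A is a stool. B is a spool. The spool is on top of the stool. The gap from the spool to the stool's −x edge is 4 mm.

The spool's min-x is at 4; the stool's min-x is 0; gap = 4 mm.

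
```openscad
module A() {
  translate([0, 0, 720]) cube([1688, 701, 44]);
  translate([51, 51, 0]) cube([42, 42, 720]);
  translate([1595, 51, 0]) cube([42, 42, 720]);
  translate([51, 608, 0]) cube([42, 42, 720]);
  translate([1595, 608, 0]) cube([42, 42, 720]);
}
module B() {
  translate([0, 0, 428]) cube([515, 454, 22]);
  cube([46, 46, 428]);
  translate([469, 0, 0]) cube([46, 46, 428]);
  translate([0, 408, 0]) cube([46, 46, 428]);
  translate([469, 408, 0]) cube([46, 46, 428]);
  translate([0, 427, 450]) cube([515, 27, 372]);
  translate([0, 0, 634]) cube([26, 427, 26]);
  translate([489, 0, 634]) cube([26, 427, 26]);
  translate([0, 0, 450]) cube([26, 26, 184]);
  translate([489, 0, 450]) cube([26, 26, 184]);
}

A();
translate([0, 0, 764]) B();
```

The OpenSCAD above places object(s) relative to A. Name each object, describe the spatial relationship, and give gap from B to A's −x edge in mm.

A is a table. B is a chair. The chair is on top of the table. The gap from the chair to the table's −x edge is 0 mm.

The chair's min-x is at 0; the table's min-x is 0; gap = 0 mm.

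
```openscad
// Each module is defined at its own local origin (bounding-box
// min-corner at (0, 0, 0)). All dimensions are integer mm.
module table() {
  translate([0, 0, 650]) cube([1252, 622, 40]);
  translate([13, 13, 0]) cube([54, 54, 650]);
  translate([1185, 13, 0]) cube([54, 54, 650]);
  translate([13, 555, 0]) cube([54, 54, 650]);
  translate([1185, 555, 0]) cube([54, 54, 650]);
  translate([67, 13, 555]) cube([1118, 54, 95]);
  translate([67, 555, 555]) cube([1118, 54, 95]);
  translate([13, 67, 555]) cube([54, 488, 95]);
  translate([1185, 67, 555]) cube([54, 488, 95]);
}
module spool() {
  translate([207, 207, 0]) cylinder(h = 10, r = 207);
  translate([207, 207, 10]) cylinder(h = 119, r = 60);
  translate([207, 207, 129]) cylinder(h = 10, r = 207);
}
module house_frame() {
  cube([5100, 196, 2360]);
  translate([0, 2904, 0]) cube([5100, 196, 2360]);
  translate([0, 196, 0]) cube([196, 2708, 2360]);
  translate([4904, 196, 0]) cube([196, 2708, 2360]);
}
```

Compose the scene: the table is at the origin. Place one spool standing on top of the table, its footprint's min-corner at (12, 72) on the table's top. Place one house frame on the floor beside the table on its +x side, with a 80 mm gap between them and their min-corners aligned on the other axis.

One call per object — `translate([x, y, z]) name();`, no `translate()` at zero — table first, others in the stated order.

table();
translate([12, 72, 690]) spool();
translate([1332, 0, 0]) house_frame();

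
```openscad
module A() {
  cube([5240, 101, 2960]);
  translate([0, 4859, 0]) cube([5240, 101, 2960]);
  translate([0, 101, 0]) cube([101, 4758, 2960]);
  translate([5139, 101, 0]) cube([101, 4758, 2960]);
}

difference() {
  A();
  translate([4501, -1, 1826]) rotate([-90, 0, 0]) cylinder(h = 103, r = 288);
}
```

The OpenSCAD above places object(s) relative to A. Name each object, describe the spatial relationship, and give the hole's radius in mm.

A is a house frame. The house frame has a circular hole through its front wall. The hole's radius is 288 mm.

The subtracted cylinder has r = 288 mm.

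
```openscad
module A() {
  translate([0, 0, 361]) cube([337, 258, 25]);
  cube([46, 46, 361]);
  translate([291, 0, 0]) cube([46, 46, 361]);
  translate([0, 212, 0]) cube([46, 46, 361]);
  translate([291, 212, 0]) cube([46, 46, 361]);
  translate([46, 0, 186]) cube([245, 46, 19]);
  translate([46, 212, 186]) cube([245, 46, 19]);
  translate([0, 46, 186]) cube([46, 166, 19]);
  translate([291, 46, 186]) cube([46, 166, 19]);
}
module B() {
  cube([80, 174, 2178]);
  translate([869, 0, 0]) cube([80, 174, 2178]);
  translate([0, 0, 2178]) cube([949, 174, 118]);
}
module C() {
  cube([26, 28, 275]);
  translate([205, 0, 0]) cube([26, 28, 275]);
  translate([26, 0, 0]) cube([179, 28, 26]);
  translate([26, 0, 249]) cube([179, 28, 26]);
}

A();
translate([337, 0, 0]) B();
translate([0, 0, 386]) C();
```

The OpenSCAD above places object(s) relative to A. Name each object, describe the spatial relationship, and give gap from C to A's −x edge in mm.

The picture frame's min-x is at 0; the stool's min-x is 0; gap = 0 mm.

A is a stool. B is a door frame. C is a picture frame. The door frame is against the stool's +x side, with their −y faces flush. The picture frame is on top of the stool. The gap from the picture frame to the stool's −x edge is 0 mm.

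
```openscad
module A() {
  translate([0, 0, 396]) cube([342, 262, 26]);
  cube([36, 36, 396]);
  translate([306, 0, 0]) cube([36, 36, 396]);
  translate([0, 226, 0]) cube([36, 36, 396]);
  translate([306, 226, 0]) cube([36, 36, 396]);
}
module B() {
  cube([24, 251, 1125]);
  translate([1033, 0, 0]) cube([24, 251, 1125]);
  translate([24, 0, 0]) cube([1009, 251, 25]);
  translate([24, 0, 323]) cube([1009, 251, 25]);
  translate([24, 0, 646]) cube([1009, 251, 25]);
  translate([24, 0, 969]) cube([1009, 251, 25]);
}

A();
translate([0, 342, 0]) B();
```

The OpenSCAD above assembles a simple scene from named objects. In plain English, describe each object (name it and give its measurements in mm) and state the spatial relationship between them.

A is a four-legged stool. The seat is a 342×262×26 mm slab whose top surface is at z = 422 mm; four square legs, each 36×36 mm in cross-section, run from the floor (z = 0) to the underside of the seat, each flush with a corner of the seat.

B is a bookshelf 1057 mm wide overall, 251 mm deep and 1125 mm tall. The two sides are 24 mm thick vertical panels. 4 horizontal shelves of 25 mm thickness span between the inner faces of the sides; the lowest shelf sits on the floor and shelves are stacked with a clear vertical gap of 298 mm between each pair.

The bookshelf is on the floor beside the stool on its +y side.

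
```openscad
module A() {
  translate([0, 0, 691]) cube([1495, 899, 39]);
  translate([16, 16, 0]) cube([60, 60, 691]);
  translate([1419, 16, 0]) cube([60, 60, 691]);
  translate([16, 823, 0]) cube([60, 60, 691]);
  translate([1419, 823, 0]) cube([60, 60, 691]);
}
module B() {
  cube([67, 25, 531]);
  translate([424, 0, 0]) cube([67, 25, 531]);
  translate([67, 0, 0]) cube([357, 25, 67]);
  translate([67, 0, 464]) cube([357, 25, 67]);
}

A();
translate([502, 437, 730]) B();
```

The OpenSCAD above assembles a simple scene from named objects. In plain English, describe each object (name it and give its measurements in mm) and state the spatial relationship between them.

A is a table with a 1495×899 mm rectangular top, 39 mm thick, top surface at z = 730 mm, supported by four 60×60 mm square legs, each inset 16 mm from the nearest pair of top edges, running from the floor.

B is a picture frame with a 357×397 mm rectangular opening (x by z) and a uniform 67 mm border on every side. Frame depth is 25 mm along y. It is built from two vertical stiles running the full outside height and two horizontal rails spanning the gap between the stiles.

The picture frame is on top of the table, centred.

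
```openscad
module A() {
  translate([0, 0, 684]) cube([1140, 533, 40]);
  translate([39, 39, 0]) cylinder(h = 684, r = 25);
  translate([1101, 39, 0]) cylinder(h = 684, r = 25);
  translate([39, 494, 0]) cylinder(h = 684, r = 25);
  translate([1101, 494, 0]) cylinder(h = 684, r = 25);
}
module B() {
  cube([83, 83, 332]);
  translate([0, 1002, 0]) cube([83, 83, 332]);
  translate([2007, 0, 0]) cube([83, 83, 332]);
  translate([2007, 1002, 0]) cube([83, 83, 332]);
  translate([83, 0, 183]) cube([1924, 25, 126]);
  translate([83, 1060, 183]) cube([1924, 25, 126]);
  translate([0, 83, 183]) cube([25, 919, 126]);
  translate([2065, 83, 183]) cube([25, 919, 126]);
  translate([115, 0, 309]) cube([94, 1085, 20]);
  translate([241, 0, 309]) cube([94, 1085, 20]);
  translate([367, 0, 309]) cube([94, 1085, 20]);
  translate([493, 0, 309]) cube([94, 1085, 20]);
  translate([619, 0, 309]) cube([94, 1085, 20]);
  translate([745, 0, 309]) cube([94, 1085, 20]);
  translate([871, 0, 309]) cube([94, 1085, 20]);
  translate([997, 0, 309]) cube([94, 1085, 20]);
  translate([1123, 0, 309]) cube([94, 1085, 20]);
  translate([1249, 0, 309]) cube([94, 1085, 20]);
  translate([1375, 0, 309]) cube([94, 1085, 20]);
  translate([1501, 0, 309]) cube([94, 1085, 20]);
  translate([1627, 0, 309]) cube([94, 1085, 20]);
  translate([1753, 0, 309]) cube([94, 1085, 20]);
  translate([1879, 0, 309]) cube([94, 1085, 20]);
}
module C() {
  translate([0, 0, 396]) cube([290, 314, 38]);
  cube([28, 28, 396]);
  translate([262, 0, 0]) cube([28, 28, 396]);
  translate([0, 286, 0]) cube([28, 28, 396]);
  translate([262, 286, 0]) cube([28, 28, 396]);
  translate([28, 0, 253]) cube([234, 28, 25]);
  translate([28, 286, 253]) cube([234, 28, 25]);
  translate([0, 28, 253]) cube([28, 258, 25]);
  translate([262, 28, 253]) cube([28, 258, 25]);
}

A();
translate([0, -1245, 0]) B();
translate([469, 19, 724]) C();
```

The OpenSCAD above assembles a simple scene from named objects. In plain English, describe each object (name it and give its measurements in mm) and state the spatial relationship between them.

A is a table: top 1140 mm (x) × 533 mm (y), 40 mm thick, upper face at z = 724 mm, on four round legs of 50 mm diameter, each leg's bounding box inset 14 mm from the nearest pair of top edges, running from z = 0 to the bottom of the top.

B is a bed frame 2090 mm long (x) by 1085 mm wide (y). Four 83×83 mm corner posts, 332 mm tall, at the corners of the footprint. Four rails of 25 mm thickness and 126 mm height run between adjacent posts with their undersides at z = 183 mm, their outer faces flush with the outside of the frame (the two x-running rails run between the posts' inner faces; the two y-running rails run between the posts' inner faces). 15 slats, each 94 mm wide (x) and 20 mm thick, lie across the top of the two x-running rails, running the full 1085 mm width of the frame in y; the slats are evenly spaced along x between the inner faces of the end posts with equal gaps (rounded down to the nearest mm) at the −x end and between each pair — any rounding remainder accumulates at the +x end.

C is a simple wooden stool: a rectangular seat 290 mm (x) by 314 mm (y), 38 mm thick, top face at z = 434 mm, on four square legs, each 28×28 mm in cross-section. The legs rest on z = 0, each flush with a corner of the seat. Four stretchers, 28 mm wide and 25 mm tall, connect adjacent legs with their undersides at z = 253 mm, each running between the inner faces of the legs it joins and aligned with the legs' outer faces on the other axis.

The bed frame is on the floor beside the table on its −y side. The stool is on top of the table.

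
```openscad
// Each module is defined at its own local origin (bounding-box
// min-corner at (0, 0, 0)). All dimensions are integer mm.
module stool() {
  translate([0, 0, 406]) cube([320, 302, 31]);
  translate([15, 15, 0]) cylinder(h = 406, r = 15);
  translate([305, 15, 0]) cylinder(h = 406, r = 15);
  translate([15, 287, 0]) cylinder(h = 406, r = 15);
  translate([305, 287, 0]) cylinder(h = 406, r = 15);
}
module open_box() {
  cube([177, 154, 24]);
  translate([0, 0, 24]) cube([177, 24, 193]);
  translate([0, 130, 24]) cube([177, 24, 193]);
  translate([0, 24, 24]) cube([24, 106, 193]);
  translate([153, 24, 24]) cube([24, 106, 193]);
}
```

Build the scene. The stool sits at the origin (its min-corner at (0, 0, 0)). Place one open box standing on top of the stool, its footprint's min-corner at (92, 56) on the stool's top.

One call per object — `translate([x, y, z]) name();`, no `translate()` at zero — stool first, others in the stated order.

stool();
translate([92, 56, 437]) open_box();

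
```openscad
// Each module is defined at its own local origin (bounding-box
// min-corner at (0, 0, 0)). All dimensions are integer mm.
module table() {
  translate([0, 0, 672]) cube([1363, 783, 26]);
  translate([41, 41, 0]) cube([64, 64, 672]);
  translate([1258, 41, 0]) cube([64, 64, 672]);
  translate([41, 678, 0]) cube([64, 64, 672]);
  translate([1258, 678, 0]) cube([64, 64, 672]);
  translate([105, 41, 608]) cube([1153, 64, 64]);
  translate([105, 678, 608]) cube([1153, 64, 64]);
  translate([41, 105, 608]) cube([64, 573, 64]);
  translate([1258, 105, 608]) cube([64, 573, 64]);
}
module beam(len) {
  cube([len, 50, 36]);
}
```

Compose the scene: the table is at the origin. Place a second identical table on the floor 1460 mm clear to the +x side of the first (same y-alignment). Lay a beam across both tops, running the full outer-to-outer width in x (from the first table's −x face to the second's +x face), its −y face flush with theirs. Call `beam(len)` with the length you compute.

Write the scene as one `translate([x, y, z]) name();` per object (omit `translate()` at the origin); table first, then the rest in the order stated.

table();
translate([2823, 0, 0]) table();
translate([0, 0, 698]) beam(4186);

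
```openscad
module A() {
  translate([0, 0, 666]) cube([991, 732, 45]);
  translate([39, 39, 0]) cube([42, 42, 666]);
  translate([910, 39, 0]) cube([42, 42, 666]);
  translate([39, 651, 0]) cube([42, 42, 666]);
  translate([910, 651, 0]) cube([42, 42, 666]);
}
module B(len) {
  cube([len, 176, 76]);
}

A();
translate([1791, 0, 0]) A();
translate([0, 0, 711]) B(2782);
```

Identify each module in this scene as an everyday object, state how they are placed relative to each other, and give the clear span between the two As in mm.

A is a table. B is a beam. A beam spans the tops of two tables. The clear span between the two tables is 800 mm.

Second table starts at x = 1791; first ends at x = 991; clear span = 1791 − 991 = 800 mm.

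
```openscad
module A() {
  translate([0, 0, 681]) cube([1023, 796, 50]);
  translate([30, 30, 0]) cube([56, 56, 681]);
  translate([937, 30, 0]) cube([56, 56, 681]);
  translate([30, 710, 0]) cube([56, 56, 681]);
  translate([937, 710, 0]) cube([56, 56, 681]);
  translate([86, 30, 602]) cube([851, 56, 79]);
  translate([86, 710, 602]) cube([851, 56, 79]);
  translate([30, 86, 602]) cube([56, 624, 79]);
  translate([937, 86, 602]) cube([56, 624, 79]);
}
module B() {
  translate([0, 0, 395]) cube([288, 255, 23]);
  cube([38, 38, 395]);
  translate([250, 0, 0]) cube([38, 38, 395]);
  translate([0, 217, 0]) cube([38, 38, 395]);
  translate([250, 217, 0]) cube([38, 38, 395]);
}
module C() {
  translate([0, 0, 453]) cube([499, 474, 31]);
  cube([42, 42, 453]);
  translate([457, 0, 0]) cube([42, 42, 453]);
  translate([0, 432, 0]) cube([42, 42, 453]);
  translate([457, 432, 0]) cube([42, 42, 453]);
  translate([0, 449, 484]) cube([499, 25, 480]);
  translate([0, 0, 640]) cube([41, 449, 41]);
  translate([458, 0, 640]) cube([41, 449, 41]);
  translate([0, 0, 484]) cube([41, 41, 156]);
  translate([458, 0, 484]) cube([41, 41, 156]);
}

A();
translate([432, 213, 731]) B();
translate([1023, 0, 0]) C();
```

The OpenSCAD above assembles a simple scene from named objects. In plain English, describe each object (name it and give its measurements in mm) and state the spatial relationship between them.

A is a table with a 1023×796 mm rectangular top, 50 mm thick, top surface at z = 731 mm, supported by four 56×56 mm square legs, each inset 30 mm from the nearest pair of top edges, running from the floor. Four apron rails, 56 mm thick and 79 mm tall, run between adjacent legs with their top edges flush with the underside of the top and their outer faces flush with the legs' outer faces.

B is a four-legged stool. The seat is 288×255 mm, 23 mm thick, top at z = 418 mm. It stands on four square legs, each 38×38 mm in cross-section, from z = 0 to the seat underside, each flush with a corner of the seat.

C is a chair. The seat is a 499×474×31 mm slab with its top at z = 484 mm, on four 42×42 mm corner legs (flush with the seat edges, standing on z = 0). A flat backrest 25 mm thick, 480 mm tall, spans the full seat width and rises from the seat top along its +y edge, rear face flush with the rear of the seat. Two armrests of 41×41 mm section run along each side from the seat's front edge to the front of the backrest, top faces 197 mm above the seat top and outer faces flush with the seat's x-edges; a 41×41 mm post under the front of each armrest stands on the seat at the front corner.

The stool is on top of the table. The chair is against the table's +x side, with their −y faces flush.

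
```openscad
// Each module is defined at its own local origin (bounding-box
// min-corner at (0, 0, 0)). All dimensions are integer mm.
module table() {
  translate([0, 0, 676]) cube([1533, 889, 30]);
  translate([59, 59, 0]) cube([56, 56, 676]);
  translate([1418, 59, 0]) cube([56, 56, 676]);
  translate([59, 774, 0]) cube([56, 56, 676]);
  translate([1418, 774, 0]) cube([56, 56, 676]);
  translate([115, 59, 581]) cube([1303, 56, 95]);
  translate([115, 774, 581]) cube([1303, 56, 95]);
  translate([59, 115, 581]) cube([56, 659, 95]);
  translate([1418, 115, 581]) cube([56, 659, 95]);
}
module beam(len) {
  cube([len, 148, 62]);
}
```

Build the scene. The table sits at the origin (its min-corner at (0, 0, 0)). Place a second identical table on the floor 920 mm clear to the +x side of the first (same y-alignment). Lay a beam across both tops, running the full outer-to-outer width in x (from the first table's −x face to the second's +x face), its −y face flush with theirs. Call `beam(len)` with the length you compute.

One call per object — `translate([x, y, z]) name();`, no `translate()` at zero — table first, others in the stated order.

table();
translate([2453, 0, 0]) table();
translate([0, 0, 706]) beam(3986);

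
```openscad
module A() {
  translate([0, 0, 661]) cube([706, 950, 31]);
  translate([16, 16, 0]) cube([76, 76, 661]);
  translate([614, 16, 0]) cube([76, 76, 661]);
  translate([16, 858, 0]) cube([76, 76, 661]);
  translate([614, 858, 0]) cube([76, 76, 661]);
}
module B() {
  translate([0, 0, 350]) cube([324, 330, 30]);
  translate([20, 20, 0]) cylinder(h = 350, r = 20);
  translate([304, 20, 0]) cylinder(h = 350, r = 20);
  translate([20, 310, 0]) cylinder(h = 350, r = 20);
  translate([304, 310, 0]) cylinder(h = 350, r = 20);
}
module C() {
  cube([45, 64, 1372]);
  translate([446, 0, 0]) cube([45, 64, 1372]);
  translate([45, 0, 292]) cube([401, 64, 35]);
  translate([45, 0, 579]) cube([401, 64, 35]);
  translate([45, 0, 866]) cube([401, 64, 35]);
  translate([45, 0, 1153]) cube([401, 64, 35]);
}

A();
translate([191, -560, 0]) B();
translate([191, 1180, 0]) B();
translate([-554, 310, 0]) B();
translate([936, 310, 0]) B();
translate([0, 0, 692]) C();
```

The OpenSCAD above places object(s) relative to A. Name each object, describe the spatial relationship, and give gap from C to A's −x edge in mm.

The ladder's min-x is at 0; the table's min-x is 0; gap = 0 mm.

A is a table. B is a stool. C is a ladder. Four stools sit around the table at the −y, +y, −x, +x sides. The ladder is on top of the table. The gap from the ladder to the table's −x edge is 0 mm.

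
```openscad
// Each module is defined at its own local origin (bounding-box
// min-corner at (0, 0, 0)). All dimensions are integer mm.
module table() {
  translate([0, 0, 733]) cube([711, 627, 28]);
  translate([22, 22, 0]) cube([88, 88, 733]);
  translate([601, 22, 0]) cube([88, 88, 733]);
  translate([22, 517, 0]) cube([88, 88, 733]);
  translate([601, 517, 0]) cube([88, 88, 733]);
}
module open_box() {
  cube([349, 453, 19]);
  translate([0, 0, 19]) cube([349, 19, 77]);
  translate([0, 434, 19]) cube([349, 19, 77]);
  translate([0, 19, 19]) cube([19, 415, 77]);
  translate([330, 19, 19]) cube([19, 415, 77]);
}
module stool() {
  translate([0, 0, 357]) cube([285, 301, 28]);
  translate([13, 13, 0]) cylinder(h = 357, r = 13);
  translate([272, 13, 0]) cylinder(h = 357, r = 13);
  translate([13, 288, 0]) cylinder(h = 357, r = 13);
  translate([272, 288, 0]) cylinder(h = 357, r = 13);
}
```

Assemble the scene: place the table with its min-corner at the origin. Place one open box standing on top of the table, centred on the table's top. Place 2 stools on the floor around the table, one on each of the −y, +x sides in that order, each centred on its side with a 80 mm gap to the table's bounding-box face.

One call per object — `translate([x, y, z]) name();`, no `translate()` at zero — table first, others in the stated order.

table();
translate([181, 87, 761]) open_box();
translate([213, -381, 0]) stool();
translate([791, 163, 0]) stool();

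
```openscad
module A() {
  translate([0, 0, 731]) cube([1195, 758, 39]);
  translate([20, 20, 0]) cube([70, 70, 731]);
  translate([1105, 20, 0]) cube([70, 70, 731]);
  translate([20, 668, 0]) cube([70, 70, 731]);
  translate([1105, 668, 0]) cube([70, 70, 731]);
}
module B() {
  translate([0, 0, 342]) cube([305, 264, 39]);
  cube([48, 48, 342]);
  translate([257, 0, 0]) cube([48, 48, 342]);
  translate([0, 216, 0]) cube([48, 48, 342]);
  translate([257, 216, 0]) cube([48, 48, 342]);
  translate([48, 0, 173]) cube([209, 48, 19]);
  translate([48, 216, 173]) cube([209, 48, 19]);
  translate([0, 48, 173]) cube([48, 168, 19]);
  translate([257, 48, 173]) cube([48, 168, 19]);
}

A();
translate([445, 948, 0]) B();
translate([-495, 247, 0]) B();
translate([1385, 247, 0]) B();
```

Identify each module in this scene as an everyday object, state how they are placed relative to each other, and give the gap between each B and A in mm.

A is a table. B is a stool. Three stools sit around the table at the +y, −x, +x sides. The gap between each stool and the table is 190 mm.

Each stool's nearest face is 190 mm from the table's bounding box.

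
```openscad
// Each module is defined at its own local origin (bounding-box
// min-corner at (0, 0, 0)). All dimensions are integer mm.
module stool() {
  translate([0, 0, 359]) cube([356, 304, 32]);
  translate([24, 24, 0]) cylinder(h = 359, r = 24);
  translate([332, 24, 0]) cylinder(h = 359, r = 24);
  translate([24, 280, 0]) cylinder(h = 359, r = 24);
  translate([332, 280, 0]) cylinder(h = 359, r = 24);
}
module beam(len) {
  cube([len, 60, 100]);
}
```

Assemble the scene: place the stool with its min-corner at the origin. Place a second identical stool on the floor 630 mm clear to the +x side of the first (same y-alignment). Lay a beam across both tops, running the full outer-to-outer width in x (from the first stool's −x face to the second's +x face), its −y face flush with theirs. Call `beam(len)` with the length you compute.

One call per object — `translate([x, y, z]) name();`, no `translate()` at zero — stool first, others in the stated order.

stool();
translate([986, 0, 0]) stool();
translate([0, 0, 391]) beam(1342);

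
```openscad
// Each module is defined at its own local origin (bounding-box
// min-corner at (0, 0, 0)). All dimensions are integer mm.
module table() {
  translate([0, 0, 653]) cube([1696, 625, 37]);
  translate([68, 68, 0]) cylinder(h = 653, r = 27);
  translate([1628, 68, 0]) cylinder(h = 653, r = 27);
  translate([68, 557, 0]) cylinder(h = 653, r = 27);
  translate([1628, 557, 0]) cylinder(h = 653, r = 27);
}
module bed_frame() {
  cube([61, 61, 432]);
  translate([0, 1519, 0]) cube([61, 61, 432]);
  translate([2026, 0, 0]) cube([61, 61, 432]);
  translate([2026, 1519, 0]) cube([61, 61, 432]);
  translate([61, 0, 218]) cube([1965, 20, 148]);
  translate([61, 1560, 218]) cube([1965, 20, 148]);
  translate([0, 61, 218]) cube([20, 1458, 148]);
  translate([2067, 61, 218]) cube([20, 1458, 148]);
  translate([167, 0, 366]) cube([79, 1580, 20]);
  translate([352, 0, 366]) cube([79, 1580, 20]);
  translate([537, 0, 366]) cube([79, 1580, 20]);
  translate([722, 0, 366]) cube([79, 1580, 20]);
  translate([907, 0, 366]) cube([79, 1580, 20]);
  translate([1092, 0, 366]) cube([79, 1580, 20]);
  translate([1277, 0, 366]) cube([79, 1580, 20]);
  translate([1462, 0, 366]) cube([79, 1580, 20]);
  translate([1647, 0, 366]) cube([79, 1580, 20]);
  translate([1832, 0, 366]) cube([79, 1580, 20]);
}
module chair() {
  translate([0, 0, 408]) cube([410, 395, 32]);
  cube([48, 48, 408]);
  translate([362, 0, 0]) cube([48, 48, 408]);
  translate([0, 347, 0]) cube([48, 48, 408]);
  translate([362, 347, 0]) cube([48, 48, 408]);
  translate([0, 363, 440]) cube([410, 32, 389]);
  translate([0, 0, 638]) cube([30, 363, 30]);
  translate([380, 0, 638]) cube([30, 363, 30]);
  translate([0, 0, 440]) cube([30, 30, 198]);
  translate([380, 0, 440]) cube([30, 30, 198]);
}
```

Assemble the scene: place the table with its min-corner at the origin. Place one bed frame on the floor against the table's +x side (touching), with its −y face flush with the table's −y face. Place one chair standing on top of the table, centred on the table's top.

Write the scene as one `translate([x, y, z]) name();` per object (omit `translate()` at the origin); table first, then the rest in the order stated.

table();
translate([1696, 0, 0]) bed_frame();
translate([643, 115, 690]) chair();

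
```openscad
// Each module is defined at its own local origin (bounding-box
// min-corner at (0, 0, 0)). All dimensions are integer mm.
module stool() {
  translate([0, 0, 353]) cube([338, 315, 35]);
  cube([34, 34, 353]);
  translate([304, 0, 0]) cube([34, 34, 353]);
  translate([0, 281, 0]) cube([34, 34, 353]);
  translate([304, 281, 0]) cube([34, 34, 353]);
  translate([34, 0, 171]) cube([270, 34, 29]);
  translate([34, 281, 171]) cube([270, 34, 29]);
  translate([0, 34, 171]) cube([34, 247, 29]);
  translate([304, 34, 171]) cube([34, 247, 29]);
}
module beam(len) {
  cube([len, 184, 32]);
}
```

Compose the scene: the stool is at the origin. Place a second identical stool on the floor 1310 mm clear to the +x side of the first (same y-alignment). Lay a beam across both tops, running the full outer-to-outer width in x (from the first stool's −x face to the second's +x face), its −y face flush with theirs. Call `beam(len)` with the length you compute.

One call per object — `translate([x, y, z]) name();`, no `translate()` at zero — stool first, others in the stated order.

stool();
translate([1648, 0, 0]) stool();
translate([0, 0, 388]) beam(1986);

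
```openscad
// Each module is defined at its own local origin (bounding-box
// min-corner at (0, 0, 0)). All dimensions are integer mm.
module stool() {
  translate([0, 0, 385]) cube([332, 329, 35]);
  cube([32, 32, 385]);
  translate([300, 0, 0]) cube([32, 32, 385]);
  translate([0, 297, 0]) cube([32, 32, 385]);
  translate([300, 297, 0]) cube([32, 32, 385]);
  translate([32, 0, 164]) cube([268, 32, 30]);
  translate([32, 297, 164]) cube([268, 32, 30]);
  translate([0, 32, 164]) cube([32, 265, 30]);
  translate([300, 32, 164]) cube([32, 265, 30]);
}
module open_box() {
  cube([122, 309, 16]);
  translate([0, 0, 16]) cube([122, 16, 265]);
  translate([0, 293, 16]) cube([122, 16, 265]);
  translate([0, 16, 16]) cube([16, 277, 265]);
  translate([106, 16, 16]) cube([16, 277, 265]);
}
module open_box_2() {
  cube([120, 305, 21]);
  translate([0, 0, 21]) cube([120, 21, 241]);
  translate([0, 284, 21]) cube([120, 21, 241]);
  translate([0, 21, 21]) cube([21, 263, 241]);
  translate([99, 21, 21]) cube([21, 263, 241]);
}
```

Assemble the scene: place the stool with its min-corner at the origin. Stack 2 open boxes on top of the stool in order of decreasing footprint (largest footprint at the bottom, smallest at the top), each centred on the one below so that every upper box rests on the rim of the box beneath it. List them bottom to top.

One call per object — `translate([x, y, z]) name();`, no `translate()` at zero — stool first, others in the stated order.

stool();
translate([105, 10, 420]) open_box();
translate([106, 12, 701]) open_box_2();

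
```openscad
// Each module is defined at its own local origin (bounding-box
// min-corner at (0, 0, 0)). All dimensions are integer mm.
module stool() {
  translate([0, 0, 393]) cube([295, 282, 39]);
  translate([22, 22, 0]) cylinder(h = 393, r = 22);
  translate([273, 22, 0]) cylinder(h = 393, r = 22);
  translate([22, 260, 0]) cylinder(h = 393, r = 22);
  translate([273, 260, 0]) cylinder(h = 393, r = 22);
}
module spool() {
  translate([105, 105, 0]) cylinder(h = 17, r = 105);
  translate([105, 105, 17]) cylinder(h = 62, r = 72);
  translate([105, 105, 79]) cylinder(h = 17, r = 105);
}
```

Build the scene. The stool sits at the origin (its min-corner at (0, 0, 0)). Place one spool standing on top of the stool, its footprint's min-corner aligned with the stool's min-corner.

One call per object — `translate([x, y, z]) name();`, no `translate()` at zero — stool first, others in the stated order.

stool();
translate([0, 0, 432]) spool();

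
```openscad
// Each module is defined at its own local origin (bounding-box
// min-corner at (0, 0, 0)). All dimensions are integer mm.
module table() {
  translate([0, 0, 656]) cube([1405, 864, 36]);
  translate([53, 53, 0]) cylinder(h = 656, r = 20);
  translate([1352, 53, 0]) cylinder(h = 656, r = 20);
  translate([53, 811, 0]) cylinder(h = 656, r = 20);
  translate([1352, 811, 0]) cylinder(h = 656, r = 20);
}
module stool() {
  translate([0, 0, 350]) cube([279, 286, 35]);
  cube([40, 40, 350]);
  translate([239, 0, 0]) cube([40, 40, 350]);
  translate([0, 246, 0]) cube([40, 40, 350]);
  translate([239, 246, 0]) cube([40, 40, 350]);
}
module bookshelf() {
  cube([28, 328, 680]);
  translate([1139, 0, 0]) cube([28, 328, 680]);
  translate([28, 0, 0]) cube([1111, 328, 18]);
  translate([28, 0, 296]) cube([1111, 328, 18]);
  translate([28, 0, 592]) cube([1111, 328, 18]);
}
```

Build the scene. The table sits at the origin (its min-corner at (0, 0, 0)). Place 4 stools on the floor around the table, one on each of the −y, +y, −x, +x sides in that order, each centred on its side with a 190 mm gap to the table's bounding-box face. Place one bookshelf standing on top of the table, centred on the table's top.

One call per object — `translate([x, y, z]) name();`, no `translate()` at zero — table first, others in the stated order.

table();
translate([563, -476, 0]) stool();
translate([563, 1054, 0]) stool();
translate([-469, 289, 0]) stool();
translate([1595, 289, 0]) stool();
translate([119, 268, 692]) bookshelf();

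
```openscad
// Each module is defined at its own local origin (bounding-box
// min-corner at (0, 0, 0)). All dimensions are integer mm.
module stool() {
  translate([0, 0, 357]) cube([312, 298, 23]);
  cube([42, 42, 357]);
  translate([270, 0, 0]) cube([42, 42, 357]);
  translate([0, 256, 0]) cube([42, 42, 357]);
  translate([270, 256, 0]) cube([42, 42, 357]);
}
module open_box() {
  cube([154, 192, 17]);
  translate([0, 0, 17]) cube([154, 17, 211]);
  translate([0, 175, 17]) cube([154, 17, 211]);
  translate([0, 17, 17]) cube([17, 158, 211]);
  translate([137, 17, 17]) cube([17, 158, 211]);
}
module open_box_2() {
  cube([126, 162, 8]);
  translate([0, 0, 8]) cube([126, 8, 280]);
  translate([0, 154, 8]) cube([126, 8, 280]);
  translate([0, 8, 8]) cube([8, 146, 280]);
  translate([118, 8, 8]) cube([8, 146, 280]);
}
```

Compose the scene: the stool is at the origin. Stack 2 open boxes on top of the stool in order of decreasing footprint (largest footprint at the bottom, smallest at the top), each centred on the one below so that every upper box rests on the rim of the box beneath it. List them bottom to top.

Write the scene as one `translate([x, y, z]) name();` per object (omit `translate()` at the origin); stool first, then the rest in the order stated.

stool();
translate([79, 53, 380]) open_box();
translate([93, 68, 608]) open_box_2();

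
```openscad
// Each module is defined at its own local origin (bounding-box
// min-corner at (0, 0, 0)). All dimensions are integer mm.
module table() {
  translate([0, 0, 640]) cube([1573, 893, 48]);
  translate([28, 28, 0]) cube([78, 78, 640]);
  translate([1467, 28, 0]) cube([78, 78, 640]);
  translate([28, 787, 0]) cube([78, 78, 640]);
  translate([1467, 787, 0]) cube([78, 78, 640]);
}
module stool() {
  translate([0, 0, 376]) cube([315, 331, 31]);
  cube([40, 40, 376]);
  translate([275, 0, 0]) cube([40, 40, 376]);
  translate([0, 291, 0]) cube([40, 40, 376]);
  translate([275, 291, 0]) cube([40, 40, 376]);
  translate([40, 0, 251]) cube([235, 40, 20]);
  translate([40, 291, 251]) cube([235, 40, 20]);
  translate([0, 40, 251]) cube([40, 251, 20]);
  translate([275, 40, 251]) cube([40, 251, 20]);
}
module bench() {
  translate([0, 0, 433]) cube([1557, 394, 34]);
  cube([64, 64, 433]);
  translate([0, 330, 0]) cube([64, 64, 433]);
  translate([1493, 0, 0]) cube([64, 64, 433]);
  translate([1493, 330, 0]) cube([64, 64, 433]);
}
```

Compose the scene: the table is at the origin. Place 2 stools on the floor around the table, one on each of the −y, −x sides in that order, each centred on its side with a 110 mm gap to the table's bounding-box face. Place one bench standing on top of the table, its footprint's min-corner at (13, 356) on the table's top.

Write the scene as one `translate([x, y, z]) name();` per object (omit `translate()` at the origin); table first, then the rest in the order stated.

table();
translate([629, -441, 0]) stool();
translate([-425, 281, 0]) stool();
translate([13, 356, 688]) bench();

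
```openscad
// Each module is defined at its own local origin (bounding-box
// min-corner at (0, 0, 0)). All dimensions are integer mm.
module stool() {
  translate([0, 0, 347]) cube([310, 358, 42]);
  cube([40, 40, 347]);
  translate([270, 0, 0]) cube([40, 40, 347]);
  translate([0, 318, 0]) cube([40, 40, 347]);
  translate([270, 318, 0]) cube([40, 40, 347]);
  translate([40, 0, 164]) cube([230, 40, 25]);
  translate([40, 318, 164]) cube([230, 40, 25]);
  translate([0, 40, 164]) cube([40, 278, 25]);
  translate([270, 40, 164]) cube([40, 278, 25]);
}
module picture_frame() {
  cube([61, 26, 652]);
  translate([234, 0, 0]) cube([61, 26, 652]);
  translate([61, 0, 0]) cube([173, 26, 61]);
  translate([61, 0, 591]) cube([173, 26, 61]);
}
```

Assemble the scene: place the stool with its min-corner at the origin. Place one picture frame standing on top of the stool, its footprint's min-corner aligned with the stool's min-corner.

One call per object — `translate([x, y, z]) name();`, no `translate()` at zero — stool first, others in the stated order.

stool();
translate([0, 0, 389]) picture_frame();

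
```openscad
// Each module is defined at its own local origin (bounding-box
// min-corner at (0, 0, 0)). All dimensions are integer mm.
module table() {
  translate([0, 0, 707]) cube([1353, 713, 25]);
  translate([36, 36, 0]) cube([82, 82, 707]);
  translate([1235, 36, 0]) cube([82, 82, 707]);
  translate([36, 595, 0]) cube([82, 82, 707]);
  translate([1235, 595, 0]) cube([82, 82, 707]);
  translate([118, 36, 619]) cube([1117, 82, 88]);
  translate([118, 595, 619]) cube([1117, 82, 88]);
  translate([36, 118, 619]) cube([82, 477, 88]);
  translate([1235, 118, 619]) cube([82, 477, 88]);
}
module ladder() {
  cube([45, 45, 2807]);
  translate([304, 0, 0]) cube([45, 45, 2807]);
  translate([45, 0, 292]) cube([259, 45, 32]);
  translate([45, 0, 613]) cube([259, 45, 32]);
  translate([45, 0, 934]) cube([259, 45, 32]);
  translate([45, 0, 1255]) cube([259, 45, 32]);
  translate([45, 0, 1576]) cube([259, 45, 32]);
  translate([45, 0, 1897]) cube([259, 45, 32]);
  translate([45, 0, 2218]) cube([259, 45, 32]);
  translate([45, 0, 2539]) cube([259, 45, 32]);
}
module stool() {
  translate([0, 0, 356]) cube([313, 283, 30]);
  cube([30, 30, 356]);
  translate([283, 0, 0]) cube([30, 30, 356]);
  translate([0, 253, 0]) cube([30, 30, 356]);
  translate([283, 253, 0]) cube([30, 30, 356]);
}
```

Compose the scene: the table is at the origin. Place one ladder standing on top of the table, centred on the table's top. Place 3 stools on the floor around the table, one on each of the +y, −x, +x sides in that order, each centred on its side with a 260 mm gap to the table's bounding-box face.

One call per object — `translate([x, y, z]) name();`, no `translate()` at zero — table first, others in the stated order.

table();
translate([502, 334, 732]) ladder();
translate([520, 973, 0]) stool();
translate([-573, 215, 0]) stool();
translate([1613, 215, 0]) stool();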